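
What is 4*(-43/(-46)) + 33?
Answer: 845/23 ≈ 36.739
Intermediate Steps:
4*(-43/(-46)) + 33 = 4*(-43*(-1/46)) + 33 = 4*(43/46) + 33 = 86/23 + 33 = 845/23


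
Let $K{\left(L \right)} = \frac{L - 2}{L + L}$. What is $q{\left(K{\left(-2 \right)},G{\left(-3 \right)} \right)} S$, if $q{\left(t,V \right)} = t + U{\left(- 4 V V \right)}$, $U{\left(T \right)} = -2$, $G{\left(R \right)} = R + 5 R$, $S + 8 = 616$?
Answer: $-608$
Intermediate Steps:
$S = 608$ ($S = -8 + 616 = 608$)
$G{\left(R \right)} = 6 R$
$K{\left(L \right)} = \frac{-2 + L}{2 L}$
$q{\left(t,V \right)} = -2 + t$ ($q{\left(t,V \right)} = t - 2 = -2 + t$)
$q{\left(K{\left(-2 \right)},G{\left(-3 \right)} \right)} S = \left(-2 + \frac{-2 - 2}{2 \left(-2\right)}\right) 608 = \left(-2 + \frac{1}{2} \left(- \frac{1}{2}\right) \left(-4\right)\right) 608 = \left(-2 + 1\right) 608 = \left(-1\right) 608 = -608$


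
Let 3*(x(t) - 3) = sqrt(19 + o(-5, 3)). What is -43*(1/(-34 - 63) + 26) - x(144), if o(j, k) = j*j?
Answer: -108694/97 - 2*sqrt(11)/3 ≈ -1122.8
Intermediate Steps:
o(j, k) = j**2
x(t) = 3 + 2*sqrt(11)/3 (x(t) = 3 + sqrt(19 + (-5)**2)/3 = 3 + sqrt(19 + 25)/3 = 3 + sqrt(44)/3 = 3 + (2*sqrt(11))/3 = 3 + 2*sqrt(11)/3)
-43*(1/(-34 - 63) + 26) - x(144) = -43*(1/(-34 - 63) + 26) - (3 + 2*sqrt(11)/3) = -43*(1/(-97) + 26) + (-3 - 2*sqrt(11)/3) = -43*(-1/97 + 26) + (-3 - 2*sqrt(11)/3) = -43*2521/97 + (-3 - 2*sqrt(11)/3) = -108403/97 + (-3 - 2*sqrt(11)/3) = -108694/97 - 2*sqrt(11)/3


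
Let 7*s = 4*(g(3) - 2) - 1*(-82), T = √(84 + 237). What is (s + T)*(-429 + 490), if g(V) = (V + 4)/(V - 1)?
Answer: 5368/7 + 61*√321 ≈ 1859.8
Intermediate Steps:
g(V) = (4 + V)/(-1 + V)
T = √321 ≈ 17.916
s = 88/7 (s = (4*((4 + 3)/(-1 + 3) - 2) - 1*(-82))/7 = (4*(7/2 - 2) + 82)/7 = (4*(3/2) + 82)/7 = (6 + 82)/7 = (⅐)*88 = 88/7 ≈ 12.571)
(s + T)*(-429 + 490) = (88/7 + √321)*(-429 + 490) = (88/7 + √321)*61 = 5368/7 + 61*√321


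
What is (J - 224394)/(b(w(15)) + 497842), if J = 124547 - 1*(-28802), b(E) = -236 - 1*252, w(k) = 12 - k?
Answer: -5465/38258 ≈ -0.14285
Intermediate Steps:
b(E) = -488 (b(E) = -236 - 252 = -488)
J = 153349 (J = 124547 + 28802 = 153349)
(J - 224394)/(b(w(15)) + 497842) = (153349 - 224394)/(-488 + 497842) = -71045/497354 = -71045*1/497354 = -5465/38258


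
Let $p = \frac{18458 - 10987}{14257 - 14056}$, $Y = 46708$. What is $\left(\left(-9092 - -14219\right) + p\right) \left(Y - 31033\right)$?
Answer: $\frac{5423539550}{67} \approx 8.0948 \cdot 10^{7}$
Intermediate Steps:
$p = \frac{7471}{201} \approx 37.169$
$\left(\left(-9092 - -14219\right) + p\right) \left(Y - 31033\right) = \left(\left(-9092 - -14219\right) + \frac{7471}{201}\right) \left(46708 - 31033\right) = \left(\left(-9092 + 14219\right) + \frac{7471}{201}\right) 15675 = \left(5127 + \frac{7471}{201}\right) 15675 = \frac{1037998}{201} \cdot 15675 = \frac{5423539550}{67}$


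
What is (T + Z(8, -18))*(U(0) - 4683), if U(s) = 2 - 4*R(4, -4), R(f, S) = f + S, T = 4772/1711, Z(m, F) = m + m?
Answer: -150484788/1711 ≈ -87951.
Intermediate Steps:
Z(m, F) = 2*m
T = 4772/1711 (T = 4772*(1/1711) = 4772/1711 ≈ 2.7890)
R(f, S) = S + f
U(s) = 2 (U(s) = 2 - 4*(-4 + 4) = 2 - 4*0 = 2 + 0 = 2)
(T + Z(8, -18))*(U(0) - 4683) = (4772/1711 + 2*8)*(2 - 4683) = (4772/1711 + 16)*(-4681) = (32148/1711)*(-4681) = -150484788/1711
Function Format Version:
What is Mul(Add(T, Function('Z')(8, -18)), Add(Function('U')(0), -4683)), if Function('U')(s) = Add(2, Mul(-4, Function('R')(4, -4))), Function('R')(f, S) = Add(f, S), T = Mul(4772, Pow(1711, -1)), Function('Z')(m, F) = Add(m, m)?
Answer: Rational(-150484788, 1711) ≈ -87951.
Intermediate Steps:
Function('Z')(m, F) = Mul(2, m)
T = Rational(4772, 1711) (T = Mul(4772, Rational(1, 1711)) = Rational(4772, 1711) ≈ 2.7890)
Function('R')(f, S) = Add(S, f)
Function('U')(s) = 2 (Function('U')(s) = Add(2, Mul(-4, Add(-4, 4))) = Add(2, Mul(-4, 0)) = Add(2, 0) = 2)
Mul(Add(T, Function('Z')(8, -18)), Add(Function('U')(0), -4683)) = Mul(Add(Rational(4772, 1711), Mul(2, 8)), Add(2, -4683)) = Mul(Add(Rational(4772, 1711), 16), -4681) = Mul(Rational(32148, 1711), -4681) = Rational(-150484788, 1711)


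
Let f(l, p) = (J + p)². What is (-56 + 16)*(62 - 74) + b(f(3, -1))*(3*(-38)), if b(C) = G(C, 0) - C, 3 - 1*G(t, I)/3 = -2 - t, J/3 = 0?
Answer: -1458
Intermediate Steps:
J = 0 (J = 3*0 = 0)
G(t, I) = 15 + 3*t (G(t, I) = 9 - 3*(-2 - t) = 9 + (6 + 3*t) = 15 + 3*t)
f(l, p) = p² (f(l, p) = (0 + p)² = p²)
b(C) = 15 + 2*C (b(C) = (15 + 3*C) - C = 15 + 2*C)
(-56 + 16)*(62 - 74) + b(f(3, -1))*(3*(-38)) = (-56 + 16)*(62 - 74) + (15 + 2*(-1)²)*(3*(-38)) = -40*(-12) + (15 + 2*1)*(-114) = 480 + (15 + 2)*(-114) = 480 + 17*(-114) = 480 - 1938 = -1458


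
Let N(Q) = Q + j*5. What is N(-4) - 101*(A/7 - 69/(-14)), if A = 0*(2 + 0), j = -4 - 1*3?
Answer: -7515/14 ≈ -536.79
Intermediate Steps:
j = -7 (j = -4 - 3 = -7)
A = 0 (A = 0*2 = 0)
N(Q) = -35 + Q (N(Q) = Q - 7*5 = Q - 35 = -35 + Q)
N(-4) - 101*(A/7 - 69/(-14)) = (-35 - 4) - 101*(0/7 - 69/(-14)) = -39 - 101*(0*(1/7) - 69*(-1/14)) = -39 - 101*(0 + 69/14) = -39 - 101*69/14 = -39 - 6969/14 = -7515/14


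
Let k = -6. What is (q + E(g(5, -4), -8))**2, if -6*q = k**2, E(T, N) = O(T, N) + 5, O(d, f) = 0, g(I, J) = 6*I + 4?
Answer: 1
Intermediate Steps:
g(I, J) = 4 + 6*I
E(T, N) = 5 (E(T, N) = 0 + 5 = 5)
q = -6 (q = -1/6*(-6)**2 = -1/6*36 = -6)
(q + E(g(5, -4), -8))**2 = (-6 + 5)**2 = (-1)**2 = 1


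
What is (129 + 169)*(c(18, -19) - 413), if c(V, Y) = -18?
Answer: -128438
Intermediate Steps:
(129 + 169)*(c(18, -19) - 413) = (129 + 169)*(-18 - 413) = 298*(-431) = -128438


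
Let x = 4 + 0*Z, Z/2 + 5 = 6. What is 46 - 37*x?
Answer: -102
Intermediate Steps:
Z = 2 (Z = -10 + 2*6 = -10 + 12 = 2)
x = 4 (x = 4 + 0*2 = 4 + 0 = 4)
46 - 37*x = 46 - 37*4 = 46 - 148 = -102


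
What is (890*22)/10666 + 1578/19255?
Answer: 196921924/102686915 ≈ 1.9177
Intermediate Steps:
(890*22)/10666 + 1578/19255 = 19580*(1/10666) + 1578*(1/19255) = 9790/5333 + 1578/19255 = 196921924/102686915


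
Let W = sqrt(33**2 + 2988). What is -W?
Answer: -3*sqrt(453) ≈ -63.851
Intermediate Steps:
W = 3*sqrt(453) (W = sqrt(1089 + 2988) = sqrt(4077) = 3*sqrt(453) ≈ 63.851)
-W = -3*sqrt(453)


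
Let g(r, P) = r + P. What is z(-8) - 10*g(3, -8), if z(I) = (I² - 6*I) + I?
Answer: 154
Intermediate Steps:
g(r, P) = P + r
z(I) = I² - 5*I
z(-8) - 10*g(3, -8) = -8*(-5 - 8) - 10*(-8 + 3) = -8*(-13) - 10*(-5) = 104 + 50 = 154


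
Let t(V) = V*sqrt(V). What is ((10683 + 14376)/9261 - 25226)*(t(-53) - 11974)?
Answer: 932347235966/3087 + 4126808377*I*sqrt(53)/3087 ≈ 3.0202e+8 + 9.7323e+6*I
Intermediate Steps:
t(V) = V**(3/2)
((10683 + 14376)/9261 - 25226)*(t(-53) - 11974) = ((10683 + 14376)/9261 - 25226)*((-53)**(3/2) - 11974) = (25059*(1/9261) - 25226)*(-53*I*sqrt(53) - 11974) = (8353/3087 - 25226)*(-11974 - 53*I*sqrt(53)) = -77864309*(-11974 - 53*I*sqrt(53))/3087 = 932347235966/3087 + 4126808377*I*sqrt(53)/3087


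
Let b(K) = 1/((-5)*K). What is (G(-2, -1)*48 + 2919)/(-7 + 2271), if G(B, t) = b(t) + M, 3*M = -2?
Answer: 14483/11320 ≈ 1.2794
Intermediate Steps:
M = -2/3 (M = (1/3)*(-2) = -2/3 ≈ -0.66667)
b(K) = -1/(5*K)
G(B, t) = -2/3 - 1/(5*t) (G(B, t) = -1/(5*t) - 2/3 = -2/3 - 1/(5*t))
(G(-2, -1)*48 + 2919)/(-7 + 2271) = (((1/15)*(-3 - 10*(-1))/(-1))*48 + 2919)/(-7 + 2271) = (((1/15)*(-1)*(-3 + 10))*48 + 2919)/2264 = (((1/15)*(-1)*7)*48 + 2919)*(1/2264) = (-7/15*48 + 2919)*(1/2264) = (-112/5 + 2919)*(1/2264) = (14483/5)*(1/2264) = 14483/11320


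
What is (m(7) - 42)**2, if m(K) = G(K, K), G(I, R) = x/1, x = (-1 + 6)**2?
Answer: 289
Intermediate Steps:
x = 25 (x = 5**2 = 25)
G(I, R) = 25 (G(I, R) = 25/1 = 25*1 = 25)
m(K) = 25
(m(7) - 42)**2 = (25 - 42)**2 = (-17)**2 = 289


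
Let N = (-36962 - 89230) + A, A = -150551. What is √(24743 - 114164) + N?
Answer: -276743 + I*√89421 ≈ -2.7674e+5 + 299.03*I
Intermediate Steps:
N = -276743 (N = (-36962 - 89230) - 150551 = -126192 - 150551 = -276743)
√(24743 - 114164) + N = √(24743 - 114164) - 276743 = √(-89421) - 276743 = I*√89421 - 276743 = -276743 + I*√89421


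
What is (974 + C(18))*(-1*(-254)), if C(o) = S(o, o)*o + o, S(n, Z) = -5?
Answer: 229108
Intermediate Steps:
C(o) = -4*o (C(o) = -5*o + o = -4*o)
(974 + C(18))*(-1*(-254)) = (974 - 4*18)*(-1*(-254)) = (974 - 72)*254 = 902*254 = 229108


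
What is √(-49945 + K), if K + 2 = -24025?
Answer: 2*I*√18493 ≈ 271.98*I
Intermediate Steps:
K = -24027 (K = -2 - 24025 = -24027)
√(-49945 + K) = √(-49945 - 24027) = √(-73972) = 2*I*√18493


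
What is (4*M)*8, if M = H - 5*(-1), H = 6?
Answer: 352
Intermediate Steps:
M = 11 (M = 6 - 5*(-1) = 6 + 5 = 11)
(4*M)*8 = (4*11)*8 = 44*8 = 352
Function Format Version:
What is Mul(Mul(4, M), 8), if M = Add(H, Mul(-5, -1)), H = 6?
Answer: 352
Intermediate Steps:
M = 11 (M = Add(6, Mul(-5, -1)) = Add(6, 5) = 11)
Mul(Mul(4, M), 8) = Mul(Mul(4, 11), 8) = Mul(44, 8) = 352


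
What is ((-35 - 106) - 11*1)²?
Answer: 23104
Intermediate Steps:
((-35 - 106) - 11*1)² = (-141 - 11)² = (-152)² = 23104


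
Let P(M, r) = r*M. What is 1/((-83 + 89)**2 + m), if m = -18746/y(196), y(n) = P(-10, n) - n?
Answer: 154/6883 ≈ 0.022374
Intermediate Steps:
P(M, r) = M*r
y(n) = -11*n (y(n) = -10*n - n = -11*n)
m = 1339/154 (m = -18746/((-11*196)) = -18746/(-2156) = -18746*(-1/2156) = 1339/154 ≈ 8.6948)
1/((-83 + 89)**2 + m) = 1/((-83 + 89)**2 + 1339/154) = 1/(6**2 + 1339/154) = 1/(36 + 1339/154) = 1/(6883/154) = 154/6883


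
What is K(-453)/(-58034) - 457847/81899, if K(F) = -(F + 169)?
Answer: -13296976057/2376463283 ≈ -5.5953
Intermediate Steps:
K(F) = -169 - F (K(F) = -(169 + F) = -169 - F)
K(-453)/(-58034) - 457847/81899 = (-169 - 1*(-453))/(-58034) - 457847/81899 = (-169 + 453)*(-1/58034) - 457847*1/81899 = 284*(-1/58034) - 457847/81899 = -142/29017 - 457847/81899 = -13296976057/2376463283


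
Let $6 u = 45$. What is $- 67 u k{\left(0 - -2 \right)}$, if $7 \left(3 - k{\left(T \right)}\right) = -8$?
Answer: $- \frac{29145}{14} \approx -2081.8$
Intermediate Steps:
$u = \frac{15}{2}$ ($u = \frac{1}{6} \cdot 45 = \frac{15}{2} \approx 7.5$)
$k{\left(T \right)} = \frac{29}{7}$ ($k{\left(T \right)} = 3 - - \frac{8}{7} = 3 + \frac{8}{7} = \frac{29}{7}$)
$- 67 u k{\left(0 - -2 \right)} = \left(-67\right) \frac{15}{2} \cdot \frac{29}{7} = \left(- \frac{1005}{2}\right) \frac{29}{7} = - \frac{29145}{14}$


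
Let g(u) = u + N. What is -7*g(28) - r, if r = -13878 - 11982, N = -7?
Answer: 25713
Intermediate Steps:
g(u) = -7 + u (g(u) = u - 7 = -7 + u)
r = -25860
-7*g(28) - r = -7*(-7 + 28) - 1*(-25860) = -7*21 + 25860 = -147 + 25860 = 25713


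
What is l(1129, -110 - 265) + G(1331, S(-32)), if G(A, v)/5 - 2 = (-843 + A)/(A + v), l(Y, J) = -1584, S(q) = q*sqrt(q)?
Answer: -2836766206/1804329 + 312320*I*sqrt(2)/1804329 ≈ -1572.2 + 0.24479*I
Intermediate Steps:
S(q) = q**(3/2)
G(A, v) = 10 + 5*(-843 + A)/(A + v) (G(A, v) = 10 + 5*((-843 + A)/(A + v)) = 10 + 5*(-843 + A)/(A + v))
l(1129, -110 - 265) + G(1331, S(-32)) = -1584 + 5*(-843 + 2*(-32)**(3/2) + 3*1331)/(1331 + (-32)**(3/2)) = -1584 + 5*(-843 + 2*(-128*I*sqrt(2)) + 3993)/(1331 - 128*I*sqrt(2)) = -1584 + 5*(-843 - 256*I*sqrt(2) + 3993)/(1331 - 128*I*sqrt(2)) = -1584 + 5*(3150 - 256*I*sqrt(2))/(1331 - 128*I*sqrt(2))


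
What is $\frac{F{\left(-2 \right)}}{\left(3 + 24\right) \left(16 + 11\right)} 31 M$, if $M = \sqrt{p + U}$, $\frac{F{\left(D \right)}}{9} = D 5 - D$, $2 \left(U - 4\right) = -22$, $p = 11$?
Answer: $- \frac{496}{81} \approx -6.1235$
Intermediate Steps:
$U = -7$ ($U = 4 + \frac{1}{2} \left(-22\right) = 4 - 11 = -7$)
$F{\left(D \right)} = 36 D$ ($F{\left(D \right)} = 9 \left(D 5 - D\right) = 9 \left(5 D - D\right) = 9 \cdot 4 D = 36 D$)
$M = 2$ ($M = \sqrt{11 - 7} = \sqrt{4} = 2$)
$\frac{F{\left(-2 \right)}}{\left(3 + 24\right) \left(16 + 11\right)} 31 M = \frac{36 \left(-2\right)}{\left(3 + 24\right) \left(16 + 11\right)} 31 \cdot 2 = - \frac{72}{27 \cdot 27} \cdot 31 \cdot 2 = - \frac{72}{729} \cdot 31 \cdot 2 = \left(-72\right) \frac{1}{729} \cdot 31 \cdot 2 = \left(- \frac{8}{81}\right) 31 \cdot 2 = \left(- \frac{248}{81}\right) 2 = - \frac{496}{81}$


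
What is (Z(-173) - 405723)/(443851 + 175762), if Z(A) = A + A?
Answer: -406069/619613 ≈ -0.65536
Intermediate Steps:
Z(A) = 2*A
(Z(-173) - 405723)/(443851 + 175762) = (2*(-173) - 405723)/(443851 + 175762) = (-346 - 405723)/619613 = -406069*1/619613 = -406069/619613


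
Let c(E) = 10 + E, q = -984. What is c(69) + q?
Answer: -905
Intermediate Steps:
c(69) + q = (10 + 69) - 984 = 79 - 984 = -905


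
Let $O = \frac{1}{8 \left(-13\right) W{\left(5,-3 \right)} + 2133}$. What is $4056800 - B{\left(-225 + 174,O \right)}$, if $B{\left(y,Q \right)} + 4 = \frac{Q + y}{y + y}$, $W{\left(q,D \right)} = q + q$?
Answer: $\frac{226138397501}{55743} \approx 4.0568 \cdot 10^{6}$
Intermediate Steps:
$W{\left(q,D \right)} = 2 q$
$O = \frac{1}{1093}$ ($O = \frac{1}{8 \left(-13\right) 2 \cdot 5 + 2133} = \frac{1}{\left(-104\right) 10 + 2133} = \frac{1}{-1040 + 2133} = \frac{1}{1093} \approx 0.00091491$)
$B{\left(y,Q \right)} = -4 + \frac{Q + y}{2 y}$ ($B{\left(y,Q \right)} = -4 + \frac{Q + y}{y + y} = -4 + \frac{Q + y}{2 y}$)
$4056800 - B{\left(-225 + 174,O \right)} = 4056800 - \frac{\frac{1}{1093} - 7 \left(-225 + 174\right)}{2 \left(-225 + 174\right)} = 4056800 - \frac{\frac{1}{1093} - -357}{2 \left(-51\right)} = 4056800 - \frac{1}{2} \left(- \frac{1}{51}\right) \left(\frac{1}{1093} + 357\right) = 4056800 - \frac{1}{2} \left(- \frac{1}{51}\right) \frac{390202}{1093} = 4056800 - - \frac{195101}{55743} = 4056800 + \frac{195101}{55743} = \frac{226138397501}{55743}$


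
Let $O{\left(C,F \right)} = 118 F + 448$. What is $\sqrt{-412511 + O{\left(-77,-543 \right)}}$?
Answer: $i \sqrt{476137} \approx 690.03 i$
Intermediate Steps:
$O{\left(C,F \right)} = 448 + 118 F$
$\sqrt{-412511 + O{\left(-77,-543 \right)}} = \sqrt{-412511 + \left(448 + 118 \left(-543\right)\right)} = \sqrt{-412511 + \left(448 - 64074\right)} = \sqrt{-412511 - 63626} = \sqrt{-476137} = i \sqrt{476137}$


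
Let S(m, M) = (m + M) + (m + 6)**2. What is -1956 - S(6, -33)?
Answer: -2073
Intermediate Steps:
S(m, M) = M + m + (6 + m)**2 (S(m, M) = (M + m) + (6 + m)**2 = M + m + (6 + m)**2)
-1956 - S(6, -33) = -1956 - (-33 + 6 + (6 + 6)**2) = -1956 - (-33 + 6 + 12**2) = -1956 - (-33 + 6 + 144) = -1956 - 1*117 = -1956 - 117 = -2073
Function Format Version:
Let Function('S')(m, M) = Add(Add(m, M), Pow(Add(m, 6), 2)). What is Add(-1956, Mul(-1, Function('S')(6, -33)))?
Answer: -2073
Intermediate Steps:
Function('S')(m, M) = Add(M, m, Pow(Add(6, m), 2)) (Function('S')(m, M) = Add(Add(M, m), Pow(Add(6, m), 2)) = Add(M, m, Pow(Add(6, m), 2)))
Add(-1956, Mul(-1, Function('S')(6, -33))) = Add(-1956, Mul(-1, Add(-33, 6, Pow(Add(6, 6), 2)))) = Add(-1956, Mul(-1, Add(-33, 6, Pow(12, 2)))) = Add(-1956, Mul(-1, Add(-33, 6, 144))) = Add(-1956, Mul(-1, 117)) = Add(-1956, -117) = -2073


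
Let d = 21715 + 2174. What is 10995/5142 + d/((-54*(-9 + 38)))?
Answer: -2933863/223677 ≈ -13.117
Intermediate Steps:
d = 23889
10995/5142 + d/((-54*(-9 + 38))) = 10995/5142 + 23889/((-54*(-9 + 38))) = 10995*(1/5142) + 23889/((-54*29)) = 3665/1714 + 23889/(-1566) = 3665/1714 + 23889*(-1/1566) = 3665/1714 - 7963/522 = -2933863/223677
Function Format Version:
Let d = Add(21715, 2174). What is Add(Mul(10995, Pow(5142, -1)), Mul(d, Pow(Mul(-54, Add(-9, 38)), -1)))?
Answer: Rational(-2933863, 223677) ≈ -13.117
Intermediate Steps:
d = 23889
Add(Mul(10995, Pow(5142, -1)), Mul(d, Pow(Mul(-54, Add(-9, 38)), -1))) = Add(Mul(10995, Pow(5142, -1)), Mul(23889, Pow(Mul(-54, Add(-9, 38)), -1))) = Add(Mul(10995, Rational(1, 5142)), Mul(23889, Pow(Mul(-54, 29), -1))) = Add(Rational(3665, 1714), Mul(23889, Pow(-1566, -1))) = Add(Rational(3665, 1714), Mul(23889, Rational(-1, 1566))) = Add(Rational(3665, 1714), Rational(-7963, 522)) = Rational(-2933863, 223677)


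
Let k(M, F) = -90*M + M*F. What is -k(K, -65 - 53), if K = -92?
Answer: -19136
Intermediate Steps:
k(M, F) = -90*M + F*M
-k(K, -65 - 53) = -(-92)*(-90 + (-65 - 53)) = -(-92)*(-90 - 118) = -(-92)*(-208) = -1*19136 = -19136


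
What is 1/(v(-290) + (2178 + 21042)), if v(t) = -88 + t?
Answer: 1/22842 ≈ 4.3779e-5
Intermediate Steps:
1/(v(-290) + (2178 + 21042)) = 1/((-88 - 290) + (2178 + 21042)) = 1/(-378 + 23220) = 1/22842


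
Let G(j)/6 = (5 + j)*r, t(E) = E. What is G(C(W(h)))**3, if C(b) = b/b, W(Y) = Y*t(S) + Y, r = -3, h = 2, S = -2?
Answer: -1259712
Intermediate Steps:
W(Y) = -Y (W(Y) = Y*(-2) + Y = -2*Y + Y = -Y)
C(b) = 1
G(j) = -90 - 18*j (G(j) = 6*((5 + j)*(-3)) = 6*(-15 - 3*j) = -90 - 18*j)
G(C(W(h)))**3 = (-90 - 18*1)**3 = (-90 - 18)**3 = (-108)**3 = -1259712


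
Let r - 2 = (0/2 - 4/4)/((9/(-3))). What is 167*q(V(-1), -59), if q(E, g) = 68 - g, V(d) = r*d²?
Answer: 21209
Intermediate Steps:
r = 7/3 (r = 2 + (0/2 - 4/4)/((9/(-3))) = 2 + (0*(½) - 4*¼)/((9*(-⅓))) = 2 + (0 - 1)/(-3) = 2 - 1*(-⅓) = 2 + ⅓ = 7/3 ≈ 2.3333)
V(d) = 7*d²/3
167*q(V(-1), -59) = 167*(68 - 1*(-59)) = 167*(68 + 59) = 167*127 = 21209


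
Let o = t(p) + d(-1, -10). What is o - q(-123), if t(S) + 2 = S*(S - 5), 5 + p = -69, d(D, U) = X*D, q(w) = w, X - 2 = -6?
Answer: 5971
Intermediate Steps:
X = -4 (X = 2 - 6 = -4)
d(D, U) = -4*D
p = -74 (p = -5 - 69 = -74)
t(S) = -2 + S*(-5 + S) (t(S) = -2 + S*(S - 5) = -2 + S*(-5 + S))
o = 5848 (o = (-2 + (-74)² - 5*(-74)) - 4*(-1) = (-2 + 5476 + 370) + 4 = 5844 + 4 = 5848)
o - q(-123) = 5848 - 1*(-123) = 5848 + 123 = 5971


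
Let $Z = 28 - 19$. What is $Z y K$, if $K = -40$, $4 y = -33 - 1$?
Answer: $3060$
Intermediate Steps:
$y = - \frac{17}{2}$ ($y = \frac{-33 - 1}{4} = \frac{1}{4} \left(-34\right) = - \frac{17}{2} \approx -8.5$)
$Z = 9$ ($Z = 28 - 19 = 9$)
$Z y K = 9 \left(- \frac{17}{2}\right) \left(-40\right) = \left(- \frac{153}{2}\right) \left(-40\right) = 3060$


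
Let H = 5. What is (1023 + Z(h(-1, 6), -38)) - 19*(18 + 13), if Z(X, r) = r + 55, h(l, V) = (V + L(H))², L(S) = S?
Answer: 451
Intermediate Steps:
h(l, V) = (5 + V)² (h(l, V) = (V + 5)² = (5 + V)²)
Z(X, r) = 55 + r
(1023 + Z(h(-1, 6), -38)) - 19*(18 + 13) = (1023 + (55 - 38)) - 19*(18 + 13) = (1023 + 17) - 19*31 = 1040 - 589 = 451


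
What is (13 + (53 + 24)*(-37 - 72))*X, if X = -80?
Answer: 670400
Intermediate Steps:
(13 + (53 + 24)*(-37 - 72))*X = (13 + (53 + 24)*(-37 - 72))*(-80) = (13 + 77*(-109))*(-80) = (13 - 8393)*(-80) = -8380*(-80) = 670400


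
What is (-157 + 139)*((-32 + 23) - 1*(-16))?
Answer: -126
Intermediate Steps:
(-157 + 139)*((-32 + 23) - 1*(-16)) = -18*(-9 + 16) = -18*7 = -126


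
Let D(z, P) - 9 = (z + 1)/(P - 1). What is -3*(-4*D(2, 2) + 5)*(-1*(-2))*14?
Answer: 3612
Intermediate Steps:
D(z, P) = 9 + (1 + z)/(-1 + P) (D(z, P) = 9 + (z + 1)/(P - 1) = 9 + (1 + z)/(-1 + P))
-3*(-4*D(2, 2) + 5)*(-1*(-2))*14 = -3*(-4*(-8 + 2 + 9*2)/(-1 + 2) + 5)*(-1*(-2))*14 = -3*(-4*(-8 + 2 + 18)/1 + 5)*2*14 = -3*(-4*12 + 5)*2*14 = -3*(-48 + 5)*2*14 = -(-129)*2*14 = -3*(-86)*14 = 258*14 = 3612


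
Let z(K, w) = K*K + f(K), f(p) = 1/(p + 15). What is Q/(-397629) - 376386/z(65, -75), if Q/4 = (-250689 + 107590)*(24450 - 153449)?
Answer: -8323154573255708/44799666543 ≈ -1.8579e+5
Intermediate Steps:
Q = 73838511604 (Q = 4*((-250689 + 107590)*(24450 - 153449)) = 4*(-143099*(-128999)) = 4*18459627901 = 73838511604)
f(p) = 1/(15 + p)
z(K, w) = K² + 1/(15 + K) (z(K, w) = K*K + 1/(15 + K) = K² + 1/(15 + K))
Q/(-397629) - 376386/z(65, -75) = 73838511604/(-397629) - 376386*(15 + 65)/(1 + 65²*(15 + 65)) = 73838511604*(-1/397629) - 376386*80/(1 + 4225*80) = -73838511604/397629 - 376386*80/(1 + 338000) = -73838511604/397629 - 376386/((1/80)*338001) = -73838511604/397629 - 376386/338001/80 = -73838511604/397629 - 376386*80/338001 = -73838511604/397629 - 10036960/112667 = -8323154573255708/44799666543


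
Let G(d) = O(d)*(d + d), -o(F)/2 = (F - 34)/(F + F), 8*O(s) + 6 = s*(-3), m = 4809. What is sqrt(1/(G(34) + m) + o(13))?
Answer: 2*sqrt(1033461273)/50583 ≈ 1.2711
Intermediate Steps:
O(s) = -3/4 - 3*s/8 (O(s) = -3/4 + (s*(-3))/8 = -3/4 + (-3*s)/8 = -3/4 - 3*s/8)
o(F) = -(-34 + F)/F (o(F) = -2*(F - 34)/(F + F) = -2*(-34 + F)/(2*F) = -2*(-34 + F)*1/(2*F) = -(-34 + F)/F)
G(d) = 2*d*(-3/4 - 3*d/8) (G(d) = (-3/4 - 3*d/8)*(d + d) = (-3/4 - 3*d/8)*(2*d) = 2*d*(-3/4 - 3*d/8))
sqrt(1/(G(34) + m) + o(13)) = sqrt(1/(-3/4*34*(2 + 34) + 4809) + (34 - 1*13)/13) = sqrt(1/(-3/4*34*36 + 4809) + (34 - 13)/13) = sqrt(1/(-918 + 4809) + (1/13)*21) = sqrt(1/3891 + 21/13) = sqrt(81724/50583) = 2*sqrt(1033461273)/50583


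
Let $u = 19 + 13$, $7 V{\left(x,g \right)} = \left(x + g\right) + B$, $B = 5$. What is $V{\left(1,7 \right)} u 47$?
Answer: $\frac{19552}{7} \approx 2793.1$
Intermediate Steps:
$V{\left(x,g \right)} = \frac{5}{7} + \frac{g}{7} + \frac{x}{7}$ ($V{\left(x,g \right)} = \frac{\left(x + g\right) + 5}{7} = \frac{\left(g + x\right) + 5}{7} = \frac{5 + g + x}{7} = \frac{5}{7} + \frac{g}{7} + \frac{x}{7}$)
$u = 32$
$V{\left(1,7 \right)} u 47 = \left(\frac{5}{7} + \frac{1}{7} \cdot 7 + \frac{1}{7} \cdot 1\right) 32 \cdot 47 = \left(\frac{5}{7} + 1 + \frac{1}{7}\right) 32 \cdot 47 = \frac{13}{7} \cdot 32 \cdot 47 = \frac{416}{7} \cdot 47 = \frac{19552}{7}$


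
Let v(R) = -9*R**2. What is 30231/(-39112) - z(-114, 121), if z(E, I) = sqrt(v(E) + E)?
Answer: -30231/39112 - I*sqrt(117078) ≈ -0.77293 - 342.17*I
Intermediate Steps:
z(E, I) = sqrt(E - 9*E**2) (z(E, I) = sqrt(-9*E**2 + E) = sqrt(E - 9*E**2))
30231/(-39112) - z(-114, 121) = 30231/(-39112) - sqrt(-114*(1 - 9*(-114))) = 30231*(-1/39112) - sqrt(-114*(1 + 1026)) = -30231/39112 - sqrt(-114*1027) = -30231/39112 - sqrt(-117078) = -30231/39112 - I*sqrt(117078)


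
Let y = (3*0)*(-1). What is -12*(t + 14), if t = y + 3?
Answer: -204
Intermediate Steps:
y = 0 (y = 0*(-1) = 0)
t = 3 (t = 0 + 3 = 3)
-12*(t + 14) = -12*(3 + 14) = -12*17 = -204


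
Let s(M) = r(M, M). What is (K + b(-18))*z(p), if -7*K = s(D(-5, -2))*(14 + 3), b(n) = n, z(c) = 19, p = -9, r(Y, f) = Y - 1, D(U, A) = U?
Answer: -456/7 ≈ -65.143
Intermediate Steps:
r(Y, f) = -1 + Y
s(M) = -1 + M
K = 102/7 (K = -(-1 - 5)*(14 + 3)/7 = -(-6)*17/7 = -⅐*(-102) = 102/7 ≈ 14.571)
(K + b(-18))*z(p) = (102/7 - 18)*19 = -24/7*19 = -456/7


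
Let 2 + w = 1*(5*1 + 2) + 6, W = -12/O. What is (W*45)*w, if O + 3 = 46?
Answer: -5940/43 ≈ -138.14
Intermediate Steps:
O = 43 (O = -3 + 46 = 43)
W = -12/43 ≈ -0.27907
w = 11 (w = -2 + (1*(5*1 + 2) + 6) = -2 + (1*(5 + 2) + 6) = -2 + (1*7 + 6) = -2 + (7 + 6) = -2 + 13 = 11)
(W*45)*w = -12/43*45*11 = -540/43*11 = -5940/43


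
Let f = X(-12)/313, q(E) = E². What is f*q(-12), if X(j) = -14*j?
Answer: 24192/313 ≈ 77.291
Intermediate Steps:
f = 168/313 (f = -14*(-12)/313 = 168*(1/313) = 168/313 ≈ 0.53674)
f*q(-12) = (168/313)*(-12)² = (168/313)*144 = 24192/313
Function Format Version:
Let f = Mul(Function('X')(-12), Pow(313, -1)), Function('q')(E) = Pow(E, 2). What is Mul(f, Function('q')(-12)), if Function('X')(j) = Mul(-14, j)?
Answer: Rational(24192, 313) ≈ 77.291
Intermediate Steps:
f = Rational(168, 313) (f = Mul(Mul(-14, -12), Pow(313, -1)) = Mul(168, Rational(1, 313)) = Rational(168, 313) ≈ 0.53674)
Mul(f, Function('q')(-12)) = Mul(Rational(168, 313), Pow(-12, 2)) = Mul(Rational(168, 313), 144) = Rational(24192, 313)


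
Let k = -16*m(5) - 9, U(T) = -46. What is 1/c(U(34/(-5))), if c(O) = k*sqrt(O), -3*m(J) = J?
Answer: -3*I*sqrt(46)/2438 ≈ -0.0083458*I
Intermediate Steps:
m(J) = -J/3
k = 53/3 (k = -(-16)*5/3 - 9 = -16*(-5/3) - 9 = 80/3 - 9 = 53/3 ≈ 17.667)
c(O) = 53*sqrt(O)/3
1/c(U(34/(-5))) = 1/(53*sqrt(-46)/3) = 1/(53*(I*sqrt(46))/3) = 1/(53*I*sqrt(46)/3) = -3*I*sqrt(46)/2438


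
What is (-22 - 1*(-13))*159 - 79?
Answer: -1510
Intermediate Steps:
(-22 - 1*(-13))*159 - 79 = (-22 + 13)*159 - 79 = -9*159 - 79 = -1431 - 79 = -1510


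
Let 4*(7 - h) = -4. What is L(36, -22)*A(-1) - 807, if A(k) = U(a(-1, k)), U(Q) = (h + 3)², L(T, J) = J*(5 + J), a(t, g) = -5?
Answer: 44447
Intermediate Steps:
h = 8 (h = 7 - ¼*(-4) = 7 + 1 = 8)
U(Q) = 121 (U(Q) = (8 + 3)² = 11² = 121)
A(k) = 121
L(36, -22)*A(-1) - 807 = -22*(5 - 22)*121 - 807 = -22*(-17)*121 - 807 = 374*121 - 807 = 45254 - 807 = 44447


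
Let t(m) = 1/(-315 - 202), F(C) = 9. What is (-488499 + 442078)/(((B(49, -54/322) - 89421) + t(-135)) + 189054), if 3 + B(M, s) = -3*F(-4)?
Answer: -23999657/51494750 ≈ -0.46606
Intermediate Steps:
t(m) = -1/517 (t(m) = 1/(-517) = -1/517)
B(M, s) = -30 (B(M, s) = -3 - 3*9 = -3 - 27 = -30)
(-488499 + 442078)/(((B(49, -54/322) - 89421) + t(-135)) + 189054) = (-488499 + 442078)/(((-30 - 89421) - 1/517) + 189054) = -46421/((-89451 - 1/517) + 189054) = -46421/(-46246168/517 + 189054) = -46421/51494750/517 = -46421*517/51494750 = -23999657/51494750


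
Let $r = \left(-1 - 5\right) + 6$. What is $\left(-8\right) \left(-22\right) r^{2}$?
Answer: $0$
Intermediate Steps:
$r = 0$ ($r = -6 + 6 = 0$)
$\left(-8\right) \left(-22\right) r^{2} = \left(-8\right) \left(-22\right) 0^{2} = 176 \cdot 0 = 0$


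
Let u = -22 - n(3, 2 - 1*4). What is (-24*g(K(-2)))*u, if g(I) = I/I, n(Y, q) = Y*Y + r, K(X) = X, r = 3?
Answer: 816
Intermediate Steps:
n(Y, q) = 3 + Y² (n(Y, q) = Y*Y + 3 = Y² + 3 = 3 + Y²)
g(I) = 1
u = -34 (u = -22 - (3 + 3²) = -22 - (3 + 9) = -22 - 1*12 = -22 - 12 = -34)
(-24*g(K(-2)))*u = -24*1*(-34) = -24*(-34) = 816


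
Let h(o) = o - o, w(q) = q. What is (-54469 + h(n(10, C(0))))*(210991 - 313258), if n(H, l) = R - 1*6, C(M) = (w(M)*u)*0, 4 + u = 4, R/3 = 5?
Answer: 5570381223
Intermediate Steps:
R = 15 (R = 3*5 = 15)
u = 0 (u = -4 + 4 = 0)
C(M) = 0 (C(M) = (M*0)*0 = 0*0 = 0)
n(H, l) = 9 (n(H, l) = 15 - 1*6 = 15 - 6 = 9)
h(o) = 0
(-54469 + h(n(10, C(0))))*(210991 - 313258) = (-54469 + 0)*(210991 - 313258) = -54469*(-102267) = 5570381223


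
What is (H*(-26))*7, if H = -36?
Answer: 6552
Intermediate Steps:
(H*(-26))*7 = -36*(-26)*7 = 936*7 = 6552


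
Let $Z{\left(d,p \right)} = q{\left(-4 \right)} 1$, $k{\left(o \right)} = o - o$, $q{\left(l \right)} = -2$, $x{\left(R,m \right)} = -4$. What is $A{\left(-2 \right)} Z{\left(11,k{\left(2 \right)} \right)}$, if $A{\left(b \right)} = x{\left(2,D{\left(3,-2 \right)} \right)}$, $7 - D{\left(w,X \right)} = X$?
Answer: $8$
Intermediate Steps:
$D{\left(w,X \right)} = 7 - X$
$A{\left(b \right)} = -4$
$k{\left(o \right)} = 0$
$Z{\left(d,p \right)} = -2$ ($Z{\left(d,p \right)} = \left(-2\right) 1 = -2$)
$A{\left(-2 \right)} Z{\left(11,k{\left(2 \right)} \right)} = \left(-4\right) \left(-2\right) = 8$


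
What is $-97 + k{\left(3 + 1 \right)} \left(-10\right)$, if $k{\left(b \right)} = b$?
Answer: $-137$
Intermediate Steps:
$-97 + k{\left(3 + 1 \right)} \left(-10\right) = -97 + \left(3 + 1\right) \left(-10\right) = -97 + 4 \left(-10\right) = -97 - 40 = -137$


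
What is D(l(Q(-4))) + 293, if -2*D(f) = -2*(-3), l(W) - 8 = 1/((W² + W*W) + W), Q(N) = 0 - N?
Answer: 290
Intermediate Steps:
Q(N) = -N
l(W) = 8 + 1/(W + 2*W²) (l(W) = 8 + 1/((W² + W*W) + W) = 8 + 1/((W² + W²) + W) = 8 + 1/(2*W² + W) = 8 + 1/(W + 2*W²))
D(f) = -3 (D(f) = -(-1)*(-3) = -½*6 = -3)
D(l(Q(-4))) + 293 = -3 + 293 = 290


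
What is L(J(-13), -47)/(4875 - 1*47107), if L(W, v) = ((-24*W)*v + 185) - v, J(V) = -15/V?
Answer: -2492/68627 ≈ -0.036312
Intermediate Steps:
L(W, v) = 185 - v - 24*W*v (L(W, v) = (-24*W*v + 185) - v = (185 - 24*W*v) - v = 185 - v - 24*W*v)
L(J(-13), -47)/(4875 - 1*47107) = (185 - 1*(-47) - 24*(-15/(-13))*(-47))/(4875 - 1*47107) = (185 + 47 - 24*(-15*(-1/13))*(-47))/(4875 - 47107) = (185 + 47 - 24*15/13*(-47))/(-42232) = (185 + 47 + 16920/13)*(-1/42232) = (19936/13)*(-1/42232) = -2492/68627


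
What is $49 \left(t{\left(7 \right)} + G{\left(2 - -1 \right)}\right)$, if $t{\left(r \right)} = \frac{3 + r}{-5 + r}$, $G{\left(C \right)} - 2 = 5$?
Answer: $588$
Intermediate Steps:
$G{\left(C \right)} = 7$ ($G{\left(C \right)} = 2 + 5 = 7$)
$t{\left(r \right)} = \frac{3 + r}{-5 + r}$
$49 \left(t{\left(7 \right)} + G{\left(2 - -1 \right)}\right) = 49 \left(\frac{3 + 7}{-5 + 7} + 7\right) = 49 \left(\frac{1}{2} \cdot 10 + 7\right) = 49 \left(5 + 7\right) = 49 \cdot 12 = 588$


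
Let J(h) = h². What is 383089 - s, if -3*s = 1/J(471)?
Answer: 254954540548/665523 ≈ 3.8309e+5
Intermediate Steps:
s = -1/665523 (s = -1/(3*(471²)) = -⅓/221841 = -⅓*1/221841 = -1/665523 ≈ -1.5026e-6)
383089 - s = 383089 - 1*(-1/665523) = 383089 + 1/665523 = 254954540548/665523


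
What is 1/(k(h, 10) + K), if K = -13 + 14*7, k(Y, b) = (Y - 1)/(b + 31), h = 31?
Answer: 41/3515 ≈ 0.011664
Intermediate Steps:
k(Y, b) = (-1 + Y)/(31 + b)
K = 85 (K = -13 + 98 = 85)
1/(k(h, 10) + K) = 1/((-1 + 31)/(31 + 10) + 85) = 1/(30/41 + 85) = 1/(3515/41) = 41/3515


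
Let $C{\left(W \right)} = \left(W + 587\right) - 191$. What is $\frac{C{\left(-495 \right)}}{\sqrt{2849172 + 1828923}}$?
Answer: $- \frac{33 \sqrt{4678095}}{1559365} \approx -0.045772$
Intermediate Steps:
$C{\left(W \right)} = 396 + W$ ($C{\left(W \right)} = \left(587 + W\right) - 191 = 396 + W$)
$\frac{C{\left(-495 \right)}}{\sqrt{2849172 + 1828923}} = \frac{396 - 495}{\sqrt{2849172 + 1828923}} = - \frac{99}{\sqrt{4678095}} = - 99 \frac{\sqrt{4678095}}{4678095} = - \frac{33 \sqrt{4678095}}{1559365}$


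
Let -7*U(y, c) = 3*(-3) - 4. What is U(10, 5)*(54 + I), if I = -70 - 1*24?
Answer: -520/7 ≈ -74.286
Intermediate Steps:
U(y, c) = 13/7 (U(y, c) = -(3*(-3) - 4)/7 = -(-9 - 4)/7 = -1/7*(-13) = 13/7)
I = -94 (I = -70 - 24 = -94)
U(10, 5)*(54 + I) = 13*(54 - 94)/7 = (13/7)*(-40) = -520/7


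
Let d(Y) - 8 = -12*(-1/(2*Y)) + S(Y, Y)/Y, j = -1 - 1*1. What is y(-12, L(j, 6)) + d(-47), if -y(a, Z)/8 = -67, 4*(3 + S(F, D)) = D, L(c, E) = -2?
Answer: 102307/188 ≈ 544.19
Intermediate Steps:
j = -2 (j = -1 - 1 = -2)
S(F, D) = -3 + D/4
y(a, Z) = 536 (y(a, Z) = -8*(-67) = 536)
d(Y) = 8 + 6/Y + (-3 + Y/4)/Y (d(Y) = 8 + (-12*(-1/(2*Y)) + (-3 + Y/4)/Y) = 8 + (-(-6)/Y + (-3 + Y/4)/Y) = 8 + (6/Y + (-3 + Y/4)/Y) = 8 + 6/Y + (-3 + Y/4)/Y)
y(-12, L(j, 6)) + d(-47) = 536 + (33/4 + 3/(-47)) = 536 + (33/4 + 3*(-1/47)) = 536 + (33/4 - 3/47) = 536 + 1539/188 = 102307/188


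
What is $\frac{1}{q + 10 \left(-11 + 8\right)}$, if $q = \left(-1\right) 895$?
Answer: $- \frac{1}{925} \approx -0.0010811$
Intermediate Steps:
$q = -895$
$\frac{1}{q + 10 \left(-11 + 8\right)} = \frac{1}{-895 + 10 \left(-11 + 8\right)} = \frac{1}{-895 + 10 \left(-3\right)} = \frac{1}{-895 - 30} = \frac{1}{-925} = - \frac{1}{925}$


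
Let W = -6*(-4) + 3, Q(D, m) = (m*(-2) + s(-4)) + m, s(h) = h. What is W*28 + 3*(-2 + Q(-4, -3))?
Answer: 747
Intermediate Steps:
Q(D, m) = -4 - m (Q(D, m) = (m*(-2) - 4) + m = (-2*m - 4) + m = (-4 - 2*m) + m = -4 - m)
W = 27 (W = 24 + 3 = 27)
W*28 + 3*(-2 + Q(-4, -3)) = 27*28 + 3*(-2 + (-4 - 1*(-3))) = 756 + 3*(-2 + (-4 + 3)) = 756 + 3*(-2 - 1) = 756 + 3*(-3) = 756 - 9 = 747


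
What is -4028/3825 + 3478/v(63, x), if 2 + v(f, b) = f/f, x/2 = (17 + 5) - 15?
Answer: -13307378/3825 ≈ -3479.1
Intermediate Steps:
x = 14 (x = 2*((17 + 5) - 15) = 2*(22 - 15) = 2*7 = 14)
v(f, b) = -1 (v(f, b) = -2 + f/f = -2 + 1 = -1)
-4028/3825 + 3478/v(63, x) = -4028/3825 + 3478/(-1) = -4028*1/3825 + 3478*(-1) = -4028/3825 - 3478 = -13307378/3825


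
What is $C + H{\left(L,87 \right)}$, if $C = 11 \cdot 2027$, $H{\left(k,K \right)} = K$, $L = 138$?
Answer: $22384$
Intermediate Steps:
$C = 22297$
$C + H{\left(L,87 \right)} = 22297 + 87 = 22384$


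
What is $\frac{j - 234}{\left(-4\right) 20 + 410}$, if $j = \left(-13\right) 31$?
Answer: $- \frac{637}{330} \approx -1.9303$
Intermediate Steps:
$j = -403$
$\frac{j - 234}{\left(-4\right) 20 + 410} = \frac{-403 - 234}{\left(-4\right) 20 + 410} = - \frac{637}{-80 + 410} = - \frac{637}{330}$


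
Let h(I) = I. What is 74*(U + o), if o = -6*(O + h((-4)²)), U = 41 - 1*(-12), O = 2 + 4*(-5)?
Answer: 4810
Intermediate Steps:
O = -18 (O = 2 - 20 = -18)
U = 53 (U = 41 + 12 = 53)
o = 12 (o = -6*(-18 + (-4)²) = -6*(-18 + 16) = -6*(-2) = 12)
74*(U + o) = 74*(53 + 12) = 74*65 = 4810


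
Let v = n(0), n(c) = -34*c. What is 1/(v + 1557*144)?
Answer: 1/224208 ≈ 4.4601e-6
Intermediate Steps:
v = 0 (v = -34*0 = 0)
1/(v + 1557*144) = 1/(0 + 1557*144) = 1/(0 + 224208) = 1/224208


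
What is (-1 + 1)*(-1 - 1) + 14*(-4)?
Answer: -56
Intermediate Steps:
(-1 + 1)*(-1 - 1) + 14*(-4) = 0*(-2) - 56 = 0 - 56 = -56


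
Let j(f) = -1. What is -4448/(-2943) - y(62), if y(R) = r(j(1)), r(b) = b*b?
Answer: 1505/2943 ≈ 0.51138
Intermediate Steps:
r(b) = b**2
y(R) = 1 (y(R) = (-1)**2 = 1)
-4448/(-2943) - y(62) = -4448/(-2943) - 1*1 = -4448*(-1/2943) - 1 = 4448/2943 - 1 = 1505/2943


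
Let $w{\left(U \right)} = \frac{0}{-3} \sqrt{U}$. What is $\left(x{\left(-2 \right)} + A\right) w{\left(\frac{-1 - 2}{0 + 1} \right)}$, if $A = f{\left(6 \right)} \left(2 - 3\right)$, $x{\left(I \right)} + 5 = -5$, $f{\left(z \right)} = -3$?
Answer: $0$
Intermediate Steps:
$x{\left(I \right)} = -10$ ($x{\left(I \right)} = -5 - 5 = -10$)
$A = 3$ ($A = - 3 \left(2 - 3\right) = \left(-3\right) \left(-1\right) = 3$)
$w{\left(U \right)} = 0$ ($w{\left(U \right)} = 0 \left(- \frac{1}{3}\right) \sqrt{U} = 0 \sqrt{U} = 0$)
$\left(x{\left(-2 \right)} + A\right) w{\left(\frac{-1 - 2}{0 + 1} \right)} = \left(-10 + 3\right) 0 = \left(-7\right) 0 = 0$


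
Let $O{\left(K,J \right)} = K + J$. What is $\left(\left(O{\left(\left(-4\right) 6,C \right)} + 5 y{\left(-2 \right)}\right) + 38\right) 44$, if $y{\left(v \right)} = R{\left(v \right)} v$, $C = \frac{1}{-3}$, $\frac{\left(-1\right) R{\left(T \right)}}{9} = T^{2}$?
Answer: $\frac{49324}{3} \approx 16441.0$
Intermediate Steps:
$R{\left(T \right)} = - 9 T^{2}$
$C = - \frac{1}{3} \approx -0.33333$
$y{\left(v \right)} = - 9 v^{3}$ ($y{\left(v \right)} = - 9 v^{2} v = - 9 v^{3}$)
$O{\left(K,J \right)} = J + K$
$\left(\left(O{\left(\left(-4\right) 6,C \right)} + 5 y{\left(-2 \right)}\right) + 38\right) 44 = \left(\left(\left(- \frac{1}{3} - 24\right) + 5 \left(- 9 \left(-2\right)^{3}\right)\right) + 38\right) 44 = \left(\left(\left(- \frac{1}{3} - 24\right) + 5 \left(\left(-9\right) \left(-8\right)\right)\right) + 38\right) 44 = \left(\left(- \frac{73}{3} + 5 \cdot 72\right) + 38\right) 44 = \left(\left(- \frac{73}{3} + 360\right) + 38\right) 44 = \left(\frac{1007}{3} + 38\right) 44 = \frac{1121}{3} \cdot 44 = \frac{49324}{3}$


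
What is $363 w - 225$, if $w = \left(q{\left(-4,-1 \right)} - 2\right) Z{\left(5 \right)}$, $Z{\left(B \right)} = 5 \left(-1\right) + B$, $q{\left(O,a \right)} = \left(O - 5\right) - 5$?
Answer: $-225$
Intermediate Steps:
$q{\left(O,a \right)} = -10 + O$ ($q{\left(O,a \right)} = \left(-5 + O\right) - 5 = -10 + O$)
$Z{\left(B \right)} = -5 + B$
$w = 0$ ($w = \left(\left(-10 - 4\right) - 2\right) \left(-5 + 5\right) = \left(-14 - 2\right) 0 = \left(-16\right) 0 = 0$)
$363 w - 225 = 363 \cdot 0 - 225 = 0 - 225 = -225$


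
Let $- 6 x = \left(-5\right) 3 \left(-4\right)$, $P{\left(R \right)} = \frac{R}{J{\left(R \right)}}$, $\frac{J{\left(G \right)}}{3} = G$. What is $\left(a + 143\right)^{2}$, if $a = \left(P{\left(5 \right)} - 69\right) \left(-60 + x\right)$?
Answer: $\frac{220492801}{9} \approx 2.4499 \cdot 10^{7}$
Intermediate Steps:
$J{\left(G \right)} = 3 G$
$P{\left(R \right)} = \frac{1}{3}$ ($P{\left(R \right)} = \frac{R}{3 R} = R \frac{1}{3 R} = \frac{1}{3}$)
$x = -10$ ($x = - \frac{\left(-5\right) 3 \left(-4\right)}{6} = - \frac{\left(-15\right) \left(-4\right)}{6} = \left(- \frac{1}{6}\right) 60 = -10$)
$a = \frac{14420}{3}$ ($a = \left(\frac{1}{3} - 69\right) \left(-60 - 10\right) = \left(- \frac{206}{3}\right) \left(-70\right) = \frac{14420}{3} \approx 4806.7$)
$\left(a + 143\right)^{2} = \left(\frac{14420}{3} + 143\right)^{2} = \left(\frac{14849}{3}\right)^{2} = \frac{220492801}{9}$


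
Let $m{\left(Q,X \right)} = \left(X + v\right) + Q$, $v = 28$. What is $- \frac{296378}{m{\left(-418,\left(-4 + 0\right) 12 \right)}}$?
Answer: $\frac{148189}{219} \approx 676.66$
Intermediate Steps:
$m{\left(Q,X \right)} = 28 + Q + X$ ($m{\left(Q,X \right)} = \left(X + 28\right) + Q = \left(28 + X\right) + Q = 28 + Q + X$)
$- \frac{296378}{m{\left(-418,\left(-4 + 0\right) 12 \right)}} = - \frac{296378}{28 - 418 + \left(-4 + 0\right) 12} = - \frac{296378}{28 - 418 - 48} = - \frac{296378}{-438} = \left(-296378\right) \left(- \frac{1}{438}\right) = \frac{148189}{219}$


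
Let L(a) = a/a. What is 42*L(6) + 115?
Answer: 157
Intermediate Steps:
L(a) = 1
42*L(6) + 115 = 42*1 + 115 = 42 + 115 = 157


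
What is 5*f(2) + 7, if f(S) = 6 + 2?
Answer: 47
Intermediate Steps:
f(S) = 8
5*f(2) + 7 = 5*8 + 7 = 40 + 7 = 47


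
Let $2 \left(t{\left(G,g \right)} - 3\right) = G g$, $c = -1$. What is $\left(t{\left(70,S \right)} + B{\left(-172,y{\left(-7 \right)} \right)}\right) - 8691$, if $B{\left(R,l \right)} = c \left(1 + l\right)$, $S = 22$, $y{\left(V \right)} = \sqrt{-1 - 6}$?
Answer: $-7919 - i \sqrt{7} \approx -7919.0 - 2.6458 i$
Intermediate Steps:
$y{\left(V \right)} = i \sqrt{7}$ ($y{\left(V \right)} = \sqrt{-7} = i \sqrt{7}$)
$B{\left(R,l \right)} = -1 - l$ ($B{\left(R,l \right)} = - (1 + l) = -1 - l$)
$t{\left(G,g \right)} = 3 + \frac{G g}{2}$
$\left(t{\left(70,S \right)} + B{\left(-172,y{\left(-7 \right)} \right)}\right) - 8691 = \left(\left(3 + \frac{1}{2} \cdot 70 \cdot 22\right) - \left(1 + i \sqrt{7}\right)\right) - 8691 = \left(\left(3 + 770\right) - \left(1 + i \sqrt{7}\right)\right) - 8691 = \left(773 - \left(1 + i \sqrt{7}\right)\right) - 8691 = \left(772 - i \sqrt{7}\right) - 8691 = -7919 - i \sqrt{7}$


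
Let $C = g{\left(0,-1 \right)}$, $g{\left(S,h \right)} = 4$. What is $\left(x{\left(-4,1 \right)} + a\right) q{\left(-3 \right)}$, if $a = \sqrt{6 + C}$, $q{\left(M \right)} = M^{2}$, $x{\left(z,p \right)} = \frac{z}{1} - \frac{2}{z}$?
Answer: $- \frac{63}{2} + 9 \sqrt{10} \approx -3.0395$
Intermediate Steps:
$x{\left(z,p \right)} = z - \frac{2}{z}$ ($x{\left(z,p \right)} = z 1 - \frac{2}{z} = z - \frac{2}{z}$)
$C = 4$
$a = \sqrt{10}$ ($a = \sqrt{6 + 4} = \sqrt{10} \approx 3.1623$)
$\left(x{\left(-4,1 \right)} + a\right) q{\left(-3 \right)} = \left(\left(-4 - \frac{2}{-4}\right) + \sqrt{10}\right) \left(-3\right)^{2} = \left(\left(-4 - - \frac{1}{2}\right) + \sqrt{10}\right) 9 = \left(\left(-4 + \frac{1}{2}\right) + \sqrt{10}\right) 9 = \left(- \frac{7}{2} + \sqrt{10}\right) 9 = - \frac{63}{2} + 9 \sqrt{10}$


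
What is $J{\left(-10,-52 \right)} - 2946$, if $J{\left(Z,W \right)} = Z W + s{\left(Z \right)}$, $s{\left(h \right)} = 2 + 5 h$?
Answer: $-2474$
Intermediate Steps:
$J{\left(Z,W \right)} = 2 + 5 Z + W Z$ ($J{\left(Z,W \right)} = Z W + \left(2 + 5 Z\right) = W Z + \left(2 + 5 Z\right) = 2 + 5 Z + W Z$)
$J{\left(-10,-52 \right)} - 2946 = \left(2 + 5 \left(-10\right) - -520\right) - 2946 = \left(2 - 50 + 520\right) - 2946 = 472 - 2946 = -2474$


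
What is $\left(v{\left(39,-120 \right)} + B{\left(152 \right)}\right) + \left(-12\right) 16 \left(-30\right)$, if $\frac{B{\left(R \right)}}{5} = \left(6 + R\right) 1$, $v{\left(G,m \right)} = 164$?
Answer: $6714$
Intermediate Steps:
$B{\left(R \right)} = 30 + 5 R$ ($B{\left(R \right)} = 5 \left(6 + R\right) 1 = 5 \left(6 + R\right) = 30 + 5 R$)
$\left(v{\left(39,-120 \right)} + B{\left(152 \right)}\right) + \left(-12\right) 16 \left(-30\right) = \left(164 + \left(30 + 5 \cdot 152\right)\right) + \left(-12\right) 16 \left(-30\right) = \left(164 + \left(30 + 760\right)\right) - -5760 = \left(164 + 790\right) + 5760 = 954 + 5760 = 6714$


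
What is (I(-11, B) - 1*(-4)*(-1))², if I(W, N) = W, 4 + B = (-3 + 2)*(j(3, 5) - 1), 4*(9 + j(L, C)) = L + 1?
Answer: 225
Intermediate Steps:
j(L, C) = -35/4 + L/4 (j(L, C) = -9 + (L + 1)/4 = -9 + (1 + L)/4 = -9 + (¼ + L/4) = -35/4 + L/4)
B = 5 (B = -4 + (-3 + 2)*((-35/4 + (¼)*3) - 1) = -4 - ((-35/4 + ¾) - 1) = -4 - (-8 - 1) = -4 - 1*(-9) = -4 + 9 = 5)
(I(-11, B) - 1*(-4)*(-1))² = (-11 - 1*(-4)*(-1))² = (-11 + 4*(-1))² = (-11 - 4)² = (-15)² = 225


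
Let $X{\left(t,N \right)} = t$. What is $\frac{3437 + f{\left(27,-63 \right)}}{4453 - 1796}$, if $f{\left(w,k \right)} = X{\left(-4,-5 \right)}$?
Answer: $\frac{3433}{2657} \approx 1.2921$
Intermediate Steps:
$f{\left(w,k \right)} = -4$
$\frac{3437 + f{\left(27,-63 \right)}}{4453 - 1796} = \frac{3437 - 4}{4453 - 1796} = \frac{3433}{2657}$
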